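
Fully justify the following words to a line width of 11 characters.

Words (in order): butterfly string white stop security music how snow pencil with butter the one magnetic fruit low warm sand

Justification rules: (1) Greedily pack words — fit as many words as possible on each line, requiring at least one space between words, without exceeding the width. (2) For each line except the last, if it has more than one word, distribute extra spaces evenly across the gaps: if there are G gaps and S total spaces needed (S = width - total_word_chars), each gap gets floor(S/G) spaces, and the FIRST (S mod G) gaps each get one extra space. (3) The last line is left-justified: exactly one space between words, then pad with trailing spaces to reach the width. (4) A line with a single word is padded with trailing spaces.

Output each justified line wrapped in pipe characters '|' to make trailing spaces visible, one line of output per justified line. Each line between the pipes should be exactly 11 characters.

Line 1: ['butterfly'] (min_width=9, slack=2)
Line 2: ['string'] (min_width=6, slack=5)
Line 3: ['white', 'stop'] (min_width=10, slack=1)
Line 4: ['security'] (min_width=8, slack=3)
Line 5: ['music', 'how'] (min_width=9, slack=2)
Line 6: ['snow', 'pencil'] (min_width=11, slack=0)
Line 7: ['with', 'butter'] (min_width=11, slack=0)
Line 8: ['the', 'one'] (min_width=7, slack=4)
Line 9: ['magnetic'] (min_width=8, slack=3)
Line 10: ['fruit', 'low'] (min_width=9, slack=2)
Line 11: ['warm', 'sand'] (min_width=9, slack=2)

Answer: |butterfly  |
|string     |
|white  stop|
|security   |
|music   how|
|snow pencil|
|with butter|
|the     one|
|magnetic   |
|fruit   low|
|warm sand  |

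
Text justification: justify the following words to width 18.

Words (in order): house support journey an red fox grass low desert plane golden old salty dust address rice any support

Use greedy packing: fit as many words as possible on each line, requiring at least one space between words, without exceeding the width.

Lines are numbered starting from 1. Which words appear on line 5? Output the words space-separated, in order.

Line 1: ['house', 'support'] (min_width=13, slack=5)
Line 2: ['journey', 'an', 'red', 'fox'] (min_width=18, slack=0)
Line 3: ['grass', 'low', 'desert'] (min_width=16, slack=2)
Line 4: ['plane', 'golden', 'old'] (min_width=16, slack=2)
Line 5: ['salty', 'dust', 'address'] (min_width=18, slack=0)
Line 6: ['rice', 'any', 'support'] (min_width=16, slack=2)

Answer: salty dust address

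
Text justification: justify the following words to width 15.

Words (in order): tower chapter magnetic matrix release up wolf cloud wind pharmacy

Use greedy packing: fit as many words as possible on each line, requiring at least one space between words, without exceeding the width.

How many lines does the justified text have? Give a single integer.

Line 1: ['tower', 'chapter'] (min_width=13, slack=2)
Line 2: ['magnetic', 'matrix'] (min_width=15, slack=0)
Line 3: ['release', 'up', 'wolf'] (min_width=15, slack=0)
Line 4: ['cloud', 'wind'] (min_width=10, slack=5)
Line 5: ['pharmacy'] (min_width=8, slack=7)
Total lines: 5

Answer: 5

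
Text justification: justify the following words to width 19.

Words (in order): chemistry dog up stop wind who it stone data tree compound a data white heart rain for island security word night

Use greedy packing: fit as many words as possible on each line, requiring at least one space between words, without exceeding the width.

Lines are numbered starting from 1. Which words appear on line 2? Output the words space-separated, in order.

Answer: stop wind who it

Derivation:
Line 1: ['chemistry', 'dog', 'up'] (min_width=16, slack=3)
Line 2: ['stop', 'wind', 'who', 'it'] (min_width=16, slack=3)
Line 3: ['stone', 'data', 'tree'] (min_width=15, slack=4)
Line 4: ['compound', 'a', 'data'] (min_width=15, slack=4)
Line 5: ['white', 'heart', 'rain'] (min_width=16, slack=3)
Line 6: ['for', 'island', 'security'] (min_width=19, slack=0)
Line 7: ['word', 'night'] (min_width=10, slack=9)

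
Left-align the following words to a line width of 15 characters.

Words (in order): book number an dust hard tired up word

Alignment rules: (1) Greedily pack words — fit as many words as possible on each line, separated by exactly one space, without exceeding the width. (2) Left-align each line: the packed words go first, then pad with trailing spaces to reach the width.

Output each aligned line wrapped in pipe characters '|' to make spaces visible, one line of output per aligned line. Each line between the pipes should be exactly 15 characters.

Answer: |book number an |
|dust hard tired|
|up word        |

Derivation:
Line 1: ['book', 'number', 'an'] (min_width=14, slack=1)
Line 2: ['dust', 'hard', 'tired'] (min_width=15, slack=0)
Line 3: ['up', 'word'] (min_width=7, slack=8)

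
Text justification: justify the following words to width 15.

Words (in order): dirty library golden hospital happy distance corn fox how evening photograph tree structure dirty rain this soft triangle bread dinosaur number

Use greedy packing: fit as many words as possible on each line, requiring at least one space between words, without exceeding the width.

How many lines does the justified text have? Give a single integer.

Line 1: ['dirty', 'library'] (min_width=13, slack=2)
Line 2: ['golden', 'hospital'] (min_width=15, slack=0)
Line 3: ['happy', 'distance'] (min_width=14, slack=1)
Line 4: ['corn', 'fox', 'how'] (min_width=12, slack=3)
Line 5: ['evening'] (min_width=7, slack=8)
Line 6: ['photograph', 'tree'] (min_width=15, slack=0)
Line 7: ['structure', 'dirty'] (min_width=15, slack=0)
Line 8: ['rain', 'this', 'soft'] (min_width=14, slack=1)
Line 9: ['triangle', 'bread'] (min_width=14, slack=1)
Line 10: ['dinosaur', 'number'] (min_width=15, slack=0)
Total lines: 10

Answer: 10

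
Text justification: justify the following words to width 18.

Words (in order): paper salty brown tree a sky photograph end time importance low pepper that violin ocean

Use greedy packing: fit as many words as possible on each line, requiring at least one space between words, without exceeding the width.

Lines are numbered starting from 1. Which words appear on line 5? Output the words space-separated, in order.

Answer: low pepper that

Derivation:
Line 1: ['paper', 'salty', 'brown'] (min_width=17, slack=1)
Line 2: ['tree', 'a', 'sky'] (min_width=10, slack=8)
Line 3: ['photograph', 'end'] (min_width=14, slack=4)
Line 4: ['time', 'importance'] (min_width=15, slack=3)
Line 5: ['low', 'pepper', 'that'] (min_width=15, slack=3)
Line 6: ['violin', 'ocean'] (min_width=12, slack=6)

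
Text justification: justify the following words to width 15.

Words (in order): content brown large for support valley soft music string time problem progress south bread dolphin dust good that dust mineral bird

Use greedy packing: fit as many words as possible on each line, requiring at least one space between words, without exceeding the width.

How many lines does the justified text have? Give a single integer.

Answer: 11

Derivation:
Line 1: ['content', 'brown'] (min_width=13, slack=2)
Line 2: ['large', 'for'] (min_width=9, slack=6)
Line 3: ['support', 'valley'] (min_width=14, slack=1)
Line 4: ['soft', 'music'] (min_width=10, slack=5)
Line 5: ['string', 'time'] (min_width=11, slack=4)
Line 6: ['problem'] (min_width=7, slack=8)
Line 7: ['progress', 'south'] (min_width=14, slack=1)
Line 8: ['bread', 'dolphin'] (min_width=13, slack=2)
Line 9: ['dust', 'good', 'that'] (min_width=14, slack=1)
Line 10: ['dust', 'mineral'] (min_width=12, slack=3)
Line 11: ['bird'] (min_width=4, slack=11)
Total lines: 11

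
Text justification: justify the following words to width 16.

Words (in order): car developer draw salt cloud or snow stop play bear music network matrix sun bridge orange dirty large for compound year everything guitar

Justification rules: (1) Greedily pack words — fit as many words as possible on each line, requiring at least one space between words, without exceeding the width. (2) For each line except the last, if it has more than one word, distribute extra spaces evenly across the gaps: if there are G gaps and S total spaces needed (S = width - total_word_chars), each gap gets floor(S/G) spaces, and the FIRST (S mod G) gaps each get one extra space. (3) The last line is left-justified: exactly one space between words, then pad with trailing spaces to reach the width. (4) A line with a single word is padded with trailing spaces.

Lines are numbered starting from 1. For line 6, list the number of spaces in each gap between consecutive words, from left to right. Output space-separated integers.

Line 1: ['car', 'developer'] (min_width=13, slack=3)
Line 2: ['draw', 'salt', 'cloud'] (min_width=15, slack=1)
Line 3: ['or', 'snow', 'stop'] (min_width=12, slack=4)
Line 4: ['play', 'bear', 'music'] (min_width=15, slack=1)
Line 5: ['network', 'matrix'] (min_width=14, slack=2)
Line 6: ['sun', 'bridge'] (min_width=10, slack=6)
Line 7: ['orange', 'dirty'] (min_width=12, slack=4)
Line 8: ['large', 'for'] (min_width=9, slack=7)
Line 9: ['compound', 'year'] (min_width=13, slack=3)
Line 10: ['everything'] (min_width=10, slack=6)
Line 11: ['guitar'] (min_width=6, slack=10)

Answer: 7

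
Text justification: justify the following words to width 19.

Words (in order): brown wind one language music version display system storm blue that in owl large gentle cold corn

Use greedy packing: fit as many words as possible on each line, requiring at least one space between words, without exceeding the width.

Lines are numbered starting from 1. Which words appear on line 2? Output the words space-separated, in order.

Line 1: ['brown', 'wind', 'one'] (min_width=14, slack=5)
Line 2: ['language', 'music'] (min_width=14, slack=5)
Line 3: ['version', 'display'] (min_width=15, slack=4)
Line 4: ['system', 'storm', 'blue'] (min_width=17, slack=2)
Line 5: ['that', 'in', 'owl', 'large'] (min_width=17, slack=2)
Line 6: ['gentle', 'cold', 'corn'] (min_width=16, slack=3)

Answer: language music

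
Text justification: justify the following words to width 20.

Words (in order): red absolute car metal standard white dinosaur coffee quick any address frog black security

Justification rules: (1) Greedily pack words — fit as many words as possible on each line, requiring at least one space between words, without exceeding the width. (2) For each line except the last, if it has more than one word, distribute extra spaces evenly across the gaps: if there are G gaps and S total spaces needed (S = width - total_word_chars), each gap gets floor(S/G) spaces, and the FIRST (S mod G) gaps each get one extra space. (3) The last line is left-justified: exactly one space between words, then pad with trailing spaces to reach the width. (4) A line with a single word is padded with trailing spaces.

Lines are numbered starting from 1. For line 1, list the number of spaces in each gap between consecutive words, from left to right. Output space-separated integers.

Line 1: ['red', 'absolute', 'car'] (min_width=16, slack=4)
Line 2: ['metal', 'standard', 'white'] (min_width=20, slack=0)
Line 3: ['dinosaur', 'coffee'] (min_width=15, slack=5)
Line 4: ['quick', 'any', 'address'] (min_width=17, slack=3)
Line 5: ['frog', 'black', 'security'] (min_width=19, slack=1)

Answer: 3 3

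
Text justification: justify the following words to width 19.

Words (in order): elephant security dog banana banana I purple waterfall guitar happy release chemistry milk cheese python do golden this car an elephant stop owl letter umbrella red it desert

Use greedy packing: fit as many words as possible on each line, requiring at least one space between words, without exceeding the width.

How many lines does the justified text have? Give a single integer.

Line 1: ['elephant', 'security'] (min_width=17, slack=2)
Line 2: ['dog', 'banana', 'banana', 'I'] (min_width=19, slack=0)
Line 3: ['purple', 'waterfall'] (min_width=16, slack=3)
Line 4: ['guitar', 'happy'] (min_width=12, slack=7)
Line 5: ['release', 'chemistry'] (min_width=17, slack=2)
Line 6: ['milk', 'cheese', 'python'] (min_width=18, slack=1)
Line 7: ['do', 'golden', 'this', 'car'] (min_width=18, slack=1)
Line 8: ['an', 'elephant', 'stop'] (min_width=16, slack=3)
Line 9: ['owl', 'letter', 'umbrella'] (min_width=19, slack=0)
Line 10: ['red', 'it', 'desert'] (min_width=13, slack=6)
Total lines: 10

Answer: 10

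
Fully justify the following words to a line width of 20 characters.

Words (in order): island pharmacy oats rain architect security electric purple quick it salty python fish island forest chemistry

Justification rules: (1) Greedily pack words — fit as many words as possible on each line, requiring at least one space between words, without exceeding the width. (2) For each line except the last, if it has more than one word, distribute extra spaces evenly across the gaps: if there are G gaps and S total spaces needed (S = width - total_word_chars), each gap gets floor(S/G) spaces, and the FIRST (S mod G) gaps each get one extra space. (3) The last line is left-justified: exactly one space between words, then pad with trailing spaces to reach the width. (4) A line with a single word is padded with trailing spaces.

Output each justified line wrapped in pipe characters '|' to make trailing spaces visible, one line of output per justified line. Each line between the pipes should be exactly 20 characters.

Line 1: ['island', 'pharmacy', 'oats'] (min_width=20, slack=0)
Line 2: ['rain', 'architect'] (min_width=14, slack=6)
Line 3: ['security', 'electric'] (min_width=17, slack=3)
Line 4: ['purple', 'quick', 'it'] (min_width=15, slack=5)
Line 5: ['salty', 'python', 'fish'] (min_width=17, slack=3)
Line 6: ['island', 'forest'] (min_width=13, slack=7)
Line 7: ['chemistry'] (min_width=9, slack=11)

Answer: |island pharmacy oats|
|rain       architect|
|security    electric|
|purple    quick   it|
|salty   python  fish|
|island        forest|
|chemistry           |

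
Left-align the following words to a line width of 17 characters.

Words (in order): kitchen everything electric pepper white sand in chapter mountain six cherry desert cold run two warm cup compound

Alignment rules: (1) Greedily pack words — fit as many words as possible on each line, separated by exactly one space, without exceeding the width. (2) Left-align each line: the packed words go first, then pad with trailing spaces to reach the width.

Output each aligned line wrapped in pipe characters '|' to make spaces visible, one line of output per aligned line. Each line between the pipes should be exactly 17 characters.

Line 1: ['kitchen'] (min_width=7, slack=10)
Line 2: ['everything'] (min_width=10, slack=7)
Line 3: ['electric', 'pepper'] (min_width=15, slack=2)
Line 4: ['white', 'sand', 'in'] (min_width=13, slack=4)
Line 5: ['chapter', 'mountain'] (min_width=16, slack=1)
Line 6: ['six', 'cherry', 'desert'] (min_width=17, slack=0)
Line 7: ['cold', 'run', 'two', 'warm'] (min_width=17, slack=0)
Line 8: ['cup', 'compound'] (min_width=12, slack=5)

Answer: |kitchen          |
|everything       |
|electric pepper  |
|white sand in    |
|chapter mountain |
|six cherry desert|
|cold run two warm|
|cup compound     |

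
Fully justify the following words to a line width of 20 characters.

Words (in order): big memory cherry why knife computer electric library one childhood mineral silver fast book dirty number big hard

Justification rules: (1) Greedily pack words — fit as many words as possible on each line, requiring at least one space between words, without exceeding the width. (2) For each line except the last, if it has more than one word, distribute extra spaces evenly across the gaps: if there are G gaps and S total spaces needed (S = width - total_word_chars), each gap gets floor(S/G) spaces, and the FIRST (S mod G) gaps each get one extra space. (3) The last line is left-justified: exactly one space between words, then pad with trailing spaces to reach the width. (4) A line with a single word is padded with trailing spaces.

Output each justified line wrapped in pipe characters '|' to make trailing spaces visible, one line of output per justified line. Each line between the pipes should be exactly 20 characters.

Line 1: ['big', 'memory', 'cherry'] (min_width=17, slack=3)
Line 2: ['why', 'knife', 'computer'] (min_width=18, slack=2)
Line 3: ['electric', 'library', 'one'] (min_width=20, slack=0)
Line 4: ['childhood', 'mineral'] (min_width=17, slack=3)
Line 5: ['silver', 'fast', 'book'] (min_width=16, slack=4)
Line 6: ['dirty', 'number', 'big'] (min_width=16, slack=4)
Line 7: ['hard'] (min_width=4, slack=16)

Answer: |big   memory  cherry|
|why  knife  computer|
|electric library one|
|childhood    mineral|
|silver   fast   book|
|dirty   number   big|
|hard                |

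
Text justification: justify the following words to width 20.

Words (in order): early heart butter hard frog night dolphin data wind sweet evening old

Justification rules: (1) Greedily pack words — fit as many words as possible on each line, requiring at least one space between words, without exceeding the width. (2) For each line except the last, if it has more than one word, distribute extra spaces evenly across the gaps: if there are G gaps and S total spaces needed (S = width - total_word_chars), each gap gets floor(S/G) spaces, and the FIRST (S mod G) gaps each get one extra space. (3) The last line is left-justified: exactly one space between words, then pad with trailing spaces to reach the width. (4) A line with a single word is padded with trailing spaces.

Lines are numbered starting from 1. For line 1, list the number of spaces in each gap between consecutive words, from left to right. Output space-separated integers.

Line 1: ['early', 'heart', 'butter'] (min_width=18, slack=2)
Line 2: ['hard', 'frog', 'night'] (min_width=15, slack=5)
Line 3: ['dolphin', 'data', 'wind'] (min_width=17, slack=3)
Line 4: ['sweet', 'evening', 'old'] (min_width=17, slack=3)

Answer: 2 2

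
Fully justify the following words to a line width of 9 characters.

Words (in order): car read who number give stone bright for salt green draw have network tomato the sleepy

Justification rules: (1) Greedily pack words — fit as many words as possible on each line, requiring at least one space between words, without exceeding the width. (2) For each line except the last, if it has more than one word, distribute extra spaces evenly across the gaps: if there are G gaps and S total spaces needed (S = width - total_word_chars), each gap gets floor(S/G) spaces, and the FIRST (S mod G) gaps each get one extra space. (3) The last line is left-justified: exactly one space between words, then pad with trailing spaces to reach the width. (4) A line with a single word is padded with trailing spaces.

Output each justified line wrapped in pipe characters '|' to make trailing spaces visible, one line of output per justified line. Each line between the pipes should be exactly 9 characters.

Line 1: ['car', 'read'] (min_width=8, slack=1)
Line 2: ['who'] (min_width=3, slack=6)
Line 3: ['number'] (min_width=6, slack=3)
Line 4: ['give'] (min_width=4, slack=5)
Line 5: ['stone'] (min_width=5, slack=4)
Line 6: ['bright'] (min_width=6, slack=3)
Line 7: ['for', 'salt'] (min_width=8, slack=1)
Line 8: ['green'] (min_width=5, slack=4)
Line 9: ['draw', 'have'] (min_width=9, slack=0)
Line 10: ['network'] (min_width=7, slack=2)
Line 11: ['tomato'] (min_width=6, slack=3)
Line 12: ['the'] (min_width=3, slack=6)
Line 13: ['sleepy'] (min_width=6, slack=3)

Answer: |car  read|
|who      |
|number   |
|give     |
|stone    |
|bright   |
|for  salt|
|green    |
|draw have|
|network  |
|tomato   |
|the      |
|sleepy   |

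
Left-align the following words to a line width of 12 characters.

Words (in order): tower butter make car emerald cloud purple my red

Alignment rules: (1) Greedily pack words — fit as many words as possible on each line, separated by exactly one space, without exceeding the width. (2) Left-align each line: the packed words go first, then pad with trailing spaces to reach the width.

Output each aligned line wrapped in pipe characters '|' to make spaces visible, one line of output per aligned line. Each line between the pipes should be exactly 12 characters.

Line 1: ['tower', 'butter'] (min_width=12, slack=0)
Line 2: ['make', 'car'] (min_width=8, slack=4)
Line 3: ['emerald'] (min_width=7, slack=5)
Line 4: ['cloud', 'purple'] (min_width=12, slack=0)
Line 5: ['my', 'red'] (min_width=6, slack=6)

Answer: |tower butter|
|make car    |
|emerald     |
|cloud purple|
|my red      |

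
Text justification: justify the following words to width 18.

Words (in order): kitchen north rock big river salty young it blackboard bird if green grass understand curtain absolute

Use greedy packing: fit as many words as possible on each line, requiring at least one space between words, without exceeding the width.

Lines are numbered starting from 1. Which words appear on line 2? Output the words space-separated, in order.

Answer: big river salty

Derivation:
Line 1: ['kitchen', 'north', 'rock'] (min_width=18, slack=0)
Line 2: ['big', 'river', 'salty'] (min_width=15, slack=3)
Line 3: ['young', 'it'] (min_width=8, slack=10)
Line 4: ['blackboard', 'bird', 'if'] (min_width=18, slack=0)
Line 5: ['green', 'grass'] (min_width=11, slack=7)
Line 6: ['understand', 'curtain'] (min_width=18, slack=0)
Line 7: ['absolute'] (min_width=8, slack=10)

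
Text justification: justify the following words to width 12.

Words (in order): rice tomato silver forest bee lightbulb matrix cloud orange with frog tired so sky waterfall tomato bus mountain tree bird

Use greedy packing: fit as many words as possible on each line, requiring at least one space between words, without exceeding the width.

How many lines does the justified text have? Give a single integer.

Line 1: ['rice', 'tomato'] (min_width=11, slack=1)
Line 2: ['silver'] (min_width=6, slack=6)
Line 3: ['forest', 'bee'] (min_width=10, slack=2)
Line 4: ['lightbulb'] (min_width=9, slack=3)
Line 5: ['matrix', 'cloud'] (min_width=12, slack=0)
Line 6: ['orange', 'with'] (min_width=11, slack=1)
Line 7: ['frog', 'tired'] (min_width=10, slack=2)
Line 8: ['so', 'sky'] (min_width=6, slack=6)
Line 9: ['waterfall'] (min_width=9, slack=3)
Line 10: ['tomato', 'bus'] (min_width=10, slack=2)
Line 11: ['mountain'] (min_width=8, slack=4)
Line 12: ['tree', 'bird'] (min_width=9, slack=3)
Total lines: 12

Answer: 12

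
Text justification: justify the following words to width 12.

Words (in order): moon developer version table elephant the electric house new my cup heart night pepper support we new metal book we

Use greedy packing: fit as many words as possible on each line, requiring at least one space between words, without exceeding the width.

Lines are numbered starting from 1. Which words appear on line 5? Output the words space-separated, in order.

Answer: elephant the

Derivation:
Line 1: ['moon'] (min_width=4, slack=8)
Line 2: ['developer'] (min_width=9, slack=3)
Line 3: ['version'] (min_width=7, slack=5)
Line 4: ['table'] (min_width=5, slack=7)
Line 5: ['elephant', 'the'] (min_width=12, slack=0)
Line 6: ['electric'] (min_width=8, slack=4)
Line 7: ['house', 'new', 'my'] (min_width=12, slack=0)
Line 8: ['cup', 'heart'] (min_width=9, slack=3)
Line 9: ['night', 'pepper'] (min_width=12, slack=0)
Line 10: ['support', 'we'] (min_width=10, slack=2)
Line 11: ['new', 'metal'] (min_width=9, slack=3)
Line 12: ['book', 'we'] (min_width=7, slack=5)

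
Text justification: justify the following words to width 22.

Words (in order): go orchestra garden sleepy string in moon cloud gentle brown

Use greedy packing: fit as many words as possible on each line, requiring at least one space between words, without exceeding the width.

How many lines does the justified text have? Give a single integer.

Line 1: ['go', 'orchestra', 'garden'] (min_width=19, slack=3)
Line 2: ['sleepy', 'string', 'in', 'moon'] (min_width=21, slack=1)
Line 3: ['cloud', 'gentle', 'brown'] (min_width=18, slack=4)
Total lines: 3

Answer: 3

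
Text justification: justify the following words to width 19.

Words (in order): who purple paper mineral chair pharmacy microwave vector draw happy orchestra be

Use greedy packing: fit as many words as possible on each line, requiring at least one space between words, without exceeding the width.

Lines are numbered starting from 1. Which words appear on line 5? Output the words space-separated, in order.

Line 1: ['who', 'purple', 'paper'] (min_width=16, slack=3)
Line 2: ['mineral', 'chair'] (min_width=13, slack=6)
Line 3: ['pharmacy', 'microwave'] (min_width=18, slack=1)
Line 4: ['vector', 'draw', 'happy'] (min_width=17, slack=2)
Line 5: ['orchestra', 'be'] (min_width=12, slack=7)

Answer: orchestra be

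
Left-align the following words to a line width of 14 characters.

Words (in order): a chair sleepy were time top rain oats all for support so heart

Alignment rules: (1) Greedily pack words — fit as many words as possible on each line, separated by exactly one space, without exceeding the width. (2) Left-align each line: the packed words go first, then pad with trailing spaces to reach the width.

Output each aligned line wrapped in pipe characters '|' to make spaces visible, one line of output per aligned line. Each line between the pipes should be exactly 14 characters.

Line 1: ['a', 'chair', 'sleepy'] (min_width=14, slack=0)
Line 2: ['were', 'time', 'top'] (min_width=13, slack=1)
Line 3: ['rain', 'oats', 'all'] (min_width=13, slack=1)
Line 4: ['for', 'support', 'so'] (min_width=14, slack=0)
Line 5: ['heart'] (min_width=5, slack=9)

Answer: |a chair sleepy|
|were time top |
|rain oats all |
|for support so|
|heart         |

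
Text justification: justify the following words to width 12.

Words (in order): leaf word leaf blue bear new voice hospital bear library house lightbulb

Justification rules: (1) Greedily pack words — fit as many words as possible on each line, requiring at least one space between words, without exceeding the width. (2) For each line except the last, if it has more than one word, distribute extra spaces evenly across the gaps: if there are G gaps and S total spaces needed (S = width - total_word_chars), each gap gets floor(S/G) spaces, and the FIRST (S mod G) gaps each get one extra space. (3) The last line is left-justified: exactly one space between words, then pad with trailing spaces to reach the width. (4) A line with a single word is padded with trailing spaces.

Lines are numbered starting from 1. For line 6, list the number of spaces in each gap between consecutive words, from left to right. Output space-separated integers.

Line 1: ['leaf', 'word'] (min_width=9, slack=3)
Line 2: ['leaf', 'blue'] (min_width=9, slack=3)
Line 3: ['bear', 'new'] (min_width=8, slack=4)
Line 4: ['voice'] (min_width=5, slack=7)
Line 5: ['hospital'] (min_width=8, slack=4)
Line 6: ['bear', 'library'] (min_width=12, slack=0)
Line 7: ['house'] (min_width=5, slack=7)
Line 8: ['lightbulb'] (min_width=9, slack=3)

Answer: 1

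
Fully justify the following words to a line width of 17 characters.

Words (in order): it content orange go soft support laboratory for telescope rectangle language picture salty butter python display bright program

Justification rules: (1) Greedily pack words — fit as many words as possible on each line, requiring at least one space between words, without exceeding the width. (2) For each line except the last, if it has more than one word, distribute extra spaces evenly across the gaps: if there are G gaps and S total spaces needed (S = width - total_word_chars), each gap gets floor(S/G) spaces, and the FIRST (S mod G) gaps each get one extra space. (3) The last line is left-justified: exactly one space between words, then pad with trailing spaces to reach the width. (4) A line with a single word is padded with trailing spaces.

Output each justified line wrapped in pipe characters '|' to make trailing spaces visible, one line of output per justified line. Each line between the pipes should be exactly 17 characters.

Answer: |it content orange|
|go  soft  support|
|laboratory    for|
|telescope        |
|rectangle        |
|language  picture|
|salty      butter|
|python    display|
|bright program   |

Derivation:
Line 1: ['it', 'content', 'orange'] (min_width=17, slack=0)
Line 2: ['go', 'soft', 'support'] (min_width=15, slack=2)
Line 3: ['laboratory', 'for'] (min_width=14, slack=3)
Line 4: ['telescope'] (min_width=9, slack=8)
Line 5: ['rectangle'] (min_width=9, slack=8)
Line 6: ['language', 'picture'] (min_width=16, slack=1)
Line 7: ['salty', 'butter'] (min_width=12, slack=5)
Line 8: ['python', 'display'] (min_width=14, slack=3)
Line 9: ['bright', 'program'] (min_width=14, slack=3)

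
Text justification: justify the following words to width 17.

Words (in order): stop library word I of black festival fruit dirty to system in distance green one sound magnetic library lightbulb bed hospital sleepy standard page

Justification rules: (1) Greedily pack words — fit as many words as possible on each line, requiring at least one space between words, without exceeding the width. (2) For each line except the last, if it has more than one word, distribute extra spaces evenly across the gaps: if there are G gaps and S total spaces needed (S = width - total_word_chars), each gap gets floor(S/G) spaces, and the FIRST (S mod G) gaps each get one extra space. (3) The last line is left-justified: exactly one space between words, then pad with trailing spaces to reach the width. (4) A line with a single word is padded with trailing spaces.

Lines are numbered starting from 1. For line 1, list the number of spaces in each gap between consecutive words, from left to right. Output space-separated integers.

Line 1: ['stop', 'library', 'word'] (min_width=17, slack=0)
Line 2: ['I', 'of', 'black'] (min_width=10, slack=7)
Line 3: ['festival', 'fruit'] (min_width=14, slack=3)
Line 4: ['dirty', 'to', 'system'] (min_width=15, slack=2)
Line 5: ['in', 'distance', 'green'] (min_width=17, slack=0)
Line 6: ['one', 'sound'] (min_width=9, slack=8)
Line 7: ['magnetic', 'library'] (min_width=16, slack=1)
Line 8: ['lightbulb', 'bed'] (min_width=13, slack=4)
Line 9: ['hospital', 'sleepy'] (min_width=15, slack=2)
Line 10: ['standard', 'page'] (min_width=13, slack=4)

Answer: 1 1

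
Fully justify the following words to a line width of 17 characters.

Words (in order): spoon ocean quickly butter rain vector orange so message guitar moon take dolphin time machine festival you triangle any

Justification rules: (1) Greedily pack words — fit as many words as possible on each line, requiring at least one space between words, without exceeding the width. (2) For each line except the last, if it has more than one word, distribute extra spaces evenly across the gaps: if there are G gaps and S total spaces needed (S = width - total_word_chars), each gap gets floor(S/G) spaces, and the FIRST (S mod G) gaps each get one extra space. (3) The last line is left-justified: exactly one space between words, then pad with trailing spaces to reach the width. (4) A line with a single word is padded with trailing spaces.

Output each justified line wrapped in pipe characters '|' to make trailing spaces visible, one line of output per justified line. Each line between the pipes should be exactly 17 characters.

Line 1: ['spoon', 'ocean'] (min_width=11, slack=6)
Line 2: ['quickly', 'butter'] (min_width=14, slack=3)
Line 3: ['rain', 'vector'] (min_width=11, slack=6)
Line 4: ['orange', 'so', 'message'] (min_width=17, slack=0)
Line 5: ['guitar', 'moon', 'take'] (min_width=16, slack=1)
Line 6: ['dolphin', 'time'] (min_width=12, slack=5)
Line 7: ['machine', 'festival'] (min_width=16, slack=1)
Line 8: ['you', 'triangle', 'any'] (min_width=16, slack=1)

Answer: |spoon       ocean|
|quickly    butter|
|rain       vector|
|orange so message|
|guitar  moon take|
|dolphin      time|
|machine  festival|
|you triangle any |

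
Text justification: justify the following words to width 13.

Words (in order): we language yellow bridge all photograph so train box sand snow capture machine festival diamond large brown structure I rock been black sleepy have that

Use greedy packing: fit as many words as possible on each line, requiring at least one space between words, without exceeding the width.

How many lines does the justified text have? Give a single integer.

Answer: 15

Derivation:
Line 1: ['we', 'language'] (min_width=11, slack=2)
Line 2: ['yellow', 'bridge'] (min_width=13, slack=0)
Line 3: ['all'] (min_width=3, slack=10)
Line 4: ['photograph', 'so'] (min_width=13, slack=0)
Line 5: ['train', 'box'] (min_width=9, slack=4)
Line 6: ['sand', 'snow'] (min_width=9, slack=4)
Line 7: ['capture'] (min_width=7, slack=6)
Line 8: ['machine'] (min_width=7, slack=6)
Line 9: ['festival'] (min_width=8, slack=5)
Line 10: ['diamond', 'large'] (min_width=13, slack=0)
Line 11: ['brown'] (min_width=5, slack=8)
Line 12: ['structure', 'I'] (min_width=11, slack=2)
Line 13: ['rock', 'been'] (min_width=9, slack=4)
Line 14: ['black', 'sleepy'] (min_width=12, slack=1)
Line 15: ['have', 'that'] (min_width=9, slack=4)
Total lines: 15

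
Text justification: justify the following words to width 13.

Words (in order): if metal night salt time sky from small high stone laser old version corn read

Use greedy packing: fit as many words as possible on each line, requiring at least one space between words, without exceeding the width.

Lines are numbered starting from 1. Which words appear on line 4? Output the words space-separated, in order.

Line 1: ['if', 'metal'] (min_width=8, slack=5)
Line 2: ['night', 'salt'] (min_width=10, slack=3)
Line 3: ['time', 'sky', 'from'] (min_width=13, slack=0)
Line 4: ['small', 'high'] (min_width=10, slack=3)
Line 5: ['stone', 'laser'] (min_width=11, slack=2)
Line 6: ['old', 'version'] (min_width=11, slack=2)
Line 7: ['corn', 'read'] (min_width=9, slack=4)

Answer: small high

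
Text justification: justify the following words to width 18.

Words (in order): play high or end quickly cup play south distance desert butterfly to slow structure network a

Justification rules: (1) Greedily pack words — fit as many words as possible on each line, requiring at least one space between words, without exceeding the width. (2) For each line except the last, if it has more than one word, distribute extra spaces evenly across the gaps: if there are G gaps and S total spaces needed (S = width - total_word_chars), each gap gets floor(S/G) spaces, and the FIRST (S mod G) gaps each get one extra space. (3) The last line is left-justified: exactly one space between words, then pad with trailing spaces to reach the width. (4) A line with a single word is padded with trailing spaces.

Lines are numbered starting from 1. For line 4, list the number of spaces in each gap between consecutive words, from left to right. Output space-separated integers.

Line 1: ['play', 'high', 'or', 'end'] (min_width=16, slack=2)
Line 2: ['quickly', 'cup', 'play'] (min_width=16, slack=2)
Line 3: ['south', 'distance'] (min_width=14, slack=4)
Line 4: ['desert', 'butterfly'] (min_width=16, slack=2)
Line 5: ['to', 'slow', 'structure'] (min_width=17, slack=1)
Line 6: ['network', 'a'] (min_width=9, slack=9)

Answer: 3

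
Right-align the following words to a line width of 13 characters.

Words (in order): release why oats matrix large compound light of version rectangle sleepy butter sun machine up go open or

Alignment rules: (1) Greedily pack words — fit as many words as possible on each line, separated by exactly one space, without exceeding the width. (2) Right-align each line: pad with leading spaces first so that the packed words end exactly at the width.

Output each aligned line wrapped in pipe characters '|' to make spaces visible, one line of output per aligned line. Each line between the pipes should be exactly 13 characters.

Answer: |  release why|
|  oats matrix|
|        large|
|     compound|
|     light of|
|      version|
|    rectangle|
|sleepy butter|
|  sun machine|
|up go open or|

Derivation:
Line 1: ['release', 'why'] (min_width=11, slack=2)
Line 2: ['oats', 'matrix'] (min_width=11, slack=2)
Line 3: ['large'] (min_width=5, slack=8)
Line 4: ['compound'] (min_width=8, slack=5)
Line 5: ['light', 'of'] (min_width=8, slack=5)
Line 6: ['version'] (min_width=7, slack=6)
Line 7: ['rectangle'] (min_width=9, slack=4)
Line 8: ['sleepy', 'butter'] (min_width=13, slack=0)
Line 9: ['sun', 'machine'] (min_width=11, slack=2)
Line 10: ['up', 'go', 'open', 'or'] (min_width=13, slack=0)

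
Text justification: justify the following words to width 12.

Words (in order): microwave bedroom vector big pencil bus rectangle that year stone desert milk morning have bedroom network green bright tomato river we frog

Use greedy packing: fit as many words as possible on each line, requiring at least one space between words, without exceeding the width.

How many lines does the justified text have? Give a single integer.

Answer: 13

Derivation:
Line 1: ['microwave'] (min_width=9, slack=3)
Line 2: ['bedroom'] (min_width=7, slack=5)
Line 3: ['vector', 'big'] (min_width=10, slack=2)
Line 4: ['pencil', 'bus'] (min_width=10, slack=2)
Line 5: ['rectangle'] (min_width=9, slack=3)
Line 6: ['that', 'year'] (min_width=9, slack=3)
Line 7: ['stone', 'desert'] (min_width=12, slack=0)
Line 8: ['milk', 'morning'] (min_width=12, slack=0)
Line 9: ['have', 'bedroom'] (min_width=12, slack=0)
Line 10: ['network'] (min_width=7, slack=5)
Line 11: ['green', 'bright'] (min_width=12, slack=0)
Line 12: ['tomato', 'river'] (min_width=12, slack=0)
Line 13: ['we', 'frog'] (min_width=7, slack=5)
Total lines: 13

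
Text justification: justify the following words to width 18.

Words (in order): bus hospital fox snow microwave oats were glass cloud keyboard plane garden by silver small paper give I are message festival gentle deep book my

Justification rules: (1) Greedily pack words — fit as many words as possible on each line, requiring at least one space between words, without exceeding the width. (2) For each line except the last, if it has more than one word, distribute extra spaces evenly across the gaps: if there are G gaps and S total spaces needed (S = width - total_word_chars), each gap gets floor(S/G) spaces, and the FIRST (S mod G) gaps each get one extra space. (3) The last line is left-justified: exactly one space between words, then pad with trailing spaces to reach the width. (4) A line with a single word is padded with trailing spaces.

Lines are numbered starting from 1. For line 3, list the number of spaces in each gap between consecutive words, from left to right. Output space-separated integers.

Answer: 3 2

Derivation:
Line 1: ['bus', 'hospital', 'fox'] (min_width=16, slack=2)
Line 2: ['snow', 'microwave'] (min_width=14, slack=4)
Line 3: ['oats', 'were', 'glass'] (min_width=15, slack=3)
Line 4: ['cloud', 'keyboard'] (min_width=14, slack=4)
Line 5: ['plane', 'garden', 'by'] (min_width=15, slack=3)
Line 6: ['silver', 'small', 'paper'] (min_width=18, slack=0)
Line 7: ['give', 'I', 'are', 'message'] (min_width=18, slack=0)
Line 8: ['festival', 'gentle'] (min_width=15, slack=3)
Line 9: ['deep', 'book', 'my'] (min_width=12, slack=6)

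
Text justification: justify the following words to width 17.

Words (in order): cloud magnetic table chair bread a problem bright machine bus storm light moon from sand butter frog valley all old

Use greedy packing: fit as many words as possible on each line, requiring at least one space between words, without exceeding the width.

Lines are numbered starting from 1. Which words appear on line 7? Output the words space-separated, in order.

Answer: valley all old

Derivation:
Line 1: ['cloud', 'magnetic'] (min_width=14, slack=3)
Line 2: ['table', 'chair', 'bread'] (min_width=17, slack=0)
Line 3: ['a', 'problem', 'bright'] (min_width=16, slack=1)
Line 4: ['machine', 'bus', 'storm'] (min_width=17, slack=0)
Line 5: ['light', 'moon', 'from'] (min_width=15, slack=2)
Line 6: ['sand', 'butter', 'frog'] (min_width=16, slack=1)
Line 7: ['valley', 'all', 'old'] (min_width=14, slack=3)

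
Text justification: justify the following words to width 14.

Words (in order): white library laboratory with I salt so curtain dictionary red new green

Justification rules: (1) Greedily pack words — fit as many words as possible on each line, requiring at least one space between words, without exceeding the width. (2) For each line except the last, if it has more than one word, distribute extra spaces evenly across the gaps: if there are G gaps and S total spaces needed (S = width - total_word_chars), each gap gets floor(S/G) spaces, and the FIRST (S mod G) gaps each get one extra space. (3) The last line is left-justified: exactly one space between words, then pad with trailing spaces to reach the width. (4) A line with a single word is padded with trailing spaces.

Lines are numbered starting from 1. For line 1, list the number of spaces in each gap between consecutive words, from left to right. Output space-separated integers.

Answer: 2

Derivation:
Line 1: ['white', 'library'] (min_width=13, slack=1)
Line 2: ['laboratory'] (min_width=10, slack=4)
Line 3: ['with', 'I', 'salt', 'so'] (min_width=14, slack=0)
Line 4: ['curtain'] (min_width=7, slack=7)
Line 5: ['dictionary', 'red'] (min_width=14, slack=0)
Line 6: ['new', 'green'] (min_width=9, slack=5)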